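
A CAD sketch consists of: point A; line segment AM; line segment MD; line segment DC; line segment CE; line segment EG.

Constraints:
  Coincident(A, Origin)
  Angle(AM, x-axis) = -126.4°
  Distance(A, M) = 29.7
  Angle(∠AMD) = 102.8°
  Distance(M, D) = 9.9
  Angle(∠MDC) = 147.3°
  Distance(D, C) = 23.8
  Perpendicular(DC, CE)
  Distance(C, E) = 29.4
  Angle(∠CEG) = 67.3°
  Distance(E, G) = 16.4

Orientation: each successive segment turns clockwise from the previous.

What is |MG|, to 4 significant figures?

24.56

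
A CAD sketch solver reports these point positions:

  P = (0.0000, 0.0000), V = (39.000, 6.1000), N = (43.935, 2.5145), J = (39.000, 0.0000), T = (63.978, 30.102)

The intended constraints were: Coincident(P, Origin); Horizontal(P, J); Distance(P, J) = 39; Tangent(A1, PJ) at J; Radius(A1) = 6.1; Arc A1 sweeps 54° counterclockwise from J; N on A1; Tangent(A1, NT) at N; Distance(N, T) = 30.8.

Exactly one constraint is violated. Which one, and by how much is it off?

Distance(N, T) = 30.8 — off by 3.30.

P = (0.00, 0.00) ✓; P.y = 0.00, J.y = 0.00 ✓; |PJ| = 39.00 ✓; ∠(VJ, JP) = 90.00° ✓; |VJ| = 6.100 ✓; bearing(V→N) − bearing(V→J) = 54.00° ✓; |VN| = 6.100 ✓; ∠(VN, NT) = 90.00° ✓; |NT| = 34.10 ✗.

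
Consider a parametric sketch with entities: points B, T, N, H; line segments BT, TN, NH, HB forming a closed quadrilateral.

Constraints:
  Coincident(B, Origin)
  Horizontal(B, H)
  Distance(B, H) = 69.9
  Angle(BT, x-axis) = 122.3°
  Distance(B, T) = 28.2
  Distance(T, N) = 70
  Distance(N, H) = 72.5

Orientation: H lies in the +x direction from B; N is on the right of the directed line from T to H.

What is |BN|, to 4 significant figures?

42.66

Checks: |TN| = 70.00 ✓; |NH| = 72.50 ✓.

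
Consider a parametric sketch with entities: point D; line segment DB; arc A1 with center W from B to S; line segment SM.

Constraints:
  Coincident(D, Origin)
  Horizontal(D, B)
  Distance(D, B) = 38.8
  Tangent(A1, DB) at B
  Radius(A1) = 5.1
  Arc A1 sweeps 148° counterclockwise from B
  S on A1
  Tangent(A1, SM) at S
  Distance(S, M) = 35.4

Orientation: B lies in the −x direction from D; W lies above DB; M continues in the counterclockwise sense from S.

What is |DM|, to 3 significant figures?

71.9

D is at the origin; DB is horizontal with |DB| = 38.8 and B on the −x side, so B = (-38.8, 0.00). The tangent condition forces WB to be normal to DB, so W = B + (0, 5.1) = (-38.8, 5.10). On A1, B sits at bearing -90° from W; a 148° counterclockwise sweep puts S at bearing 58°, so S = W + 5.1·(cos 58°, sin 58°) = (-36.1, 9.43). Tangency of A1 to SM means the radius WS is perpendicular to SM, so SM runs along (−sin 58°, cos 58°); with |SM| = 35.4, M = (-66.1, 28.2). Then |DM| = |M − D| = 71.9.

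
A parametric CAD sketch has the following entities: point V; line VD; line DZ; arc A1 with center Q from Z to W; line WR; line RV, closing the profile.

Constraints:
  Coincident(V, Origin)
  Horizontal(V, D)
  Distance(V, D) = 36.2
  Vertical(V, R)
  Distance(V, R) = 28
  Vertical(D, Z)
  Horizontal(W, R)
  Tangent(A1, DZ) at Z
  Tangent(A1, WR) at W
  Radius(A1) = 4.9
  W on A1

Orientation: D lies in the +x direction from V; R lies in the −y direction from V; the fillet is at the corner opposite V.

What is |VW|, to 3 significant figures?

42.0

The virtual corner opposite V is at (36.2, -28.0). A1 meets DZ tangentially, so QZ is at right angles to DZ and the tangent condition forces QW to be normal to WR, with radius 4.9, so the center Q sits 4.9 in from both sides at Q = (31.3, -23.1). That places the tangent points at Z = (36.2, -23.1) on DZ and W = (31.3, -28.0) on WR. Then |VW| = |W − V| = 42.0.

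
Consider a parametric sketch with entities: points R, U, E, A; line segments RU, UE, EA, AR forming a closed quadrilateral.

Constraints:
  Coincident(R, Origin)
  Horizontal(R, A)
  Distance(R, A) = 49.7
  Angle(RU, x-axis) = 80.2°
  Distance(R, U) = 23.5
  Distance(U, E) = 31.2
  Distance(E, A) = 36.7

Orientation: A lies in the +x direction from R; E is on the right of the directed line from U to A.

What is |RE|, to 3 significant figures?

15.1

R is at the origin; R and A share the same y with |RA| = 49.7 and A in +x, so A = (49.7, 0). RU runs at 80.2° with |RU| = 23.5, so U = (4.00, 23.2). E is determined by |UE| = 31.2 and |EA| = 36.7 together: it lies at the intersection of circle(U, 31.2) and circle(A, 36.7). With |UA| = 51.2, the foot of the radical line on UA is 22.0 from U and the perpendicular offset is √(31.2² − 22.0²) = 22.2. Taking the right-of-UA solution: E = (13.6, -6.53).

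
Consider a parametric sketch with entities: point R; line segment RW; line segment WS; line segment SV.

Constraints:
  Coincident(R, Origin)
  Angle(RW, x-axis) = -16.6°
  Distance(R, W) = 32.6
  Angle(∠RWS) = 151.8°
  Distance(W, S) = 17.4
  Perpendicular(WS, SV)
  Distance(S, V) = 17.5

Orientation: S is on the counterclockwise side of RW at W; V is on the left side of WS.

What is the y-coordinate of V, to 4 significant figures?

11.33

∠RWS = 151.8°, so WS runs at -16.6° + (180° − 151.8°) = 11.60° from the x-axis; with |WS| = 17.4, S = W + 17.4·(cos 11.60°, sin 11.60°) = (48.29, -5.815). WS ⟂ SV; with |SV| = 17.5 on the left of WS, V = S + 17.5·(-0.2011, 0.9796) = (44.77, 11.33). So V.y = 11.33.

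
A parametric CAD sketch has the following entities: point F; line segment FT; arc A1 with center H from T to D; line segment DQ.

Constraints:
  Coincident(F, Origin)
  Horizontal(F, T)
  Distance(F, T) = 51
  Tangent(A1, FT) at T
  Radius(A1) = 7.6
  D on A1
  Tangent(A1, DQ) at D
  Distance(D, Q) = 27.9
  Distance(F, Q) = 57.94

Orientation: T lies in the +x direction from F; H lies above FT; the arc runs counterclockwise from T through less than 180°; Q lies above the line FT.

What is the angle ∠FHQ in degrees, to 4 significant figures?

87.35°

F is at the origin; F and T share the same y with |FT| = 51.0 and T on the +x side, so T = (51.00, 0.000). The tangent condition forces HT to be normal to FT, so H = T + (0, 7.6) = (51.00, 7.600). Since HD ⟂ DQ (tangency), |HQ| = √(7.6² + 27.9²) = 28.92 regardless of where D sits on A1. So Q lies on both circle(F, 57.94) and circle(H, 28.92); the above-FT intersection is Q = (45.42, 35.97). D is the foot of the tangent from Q: D = (57.81, 10.97).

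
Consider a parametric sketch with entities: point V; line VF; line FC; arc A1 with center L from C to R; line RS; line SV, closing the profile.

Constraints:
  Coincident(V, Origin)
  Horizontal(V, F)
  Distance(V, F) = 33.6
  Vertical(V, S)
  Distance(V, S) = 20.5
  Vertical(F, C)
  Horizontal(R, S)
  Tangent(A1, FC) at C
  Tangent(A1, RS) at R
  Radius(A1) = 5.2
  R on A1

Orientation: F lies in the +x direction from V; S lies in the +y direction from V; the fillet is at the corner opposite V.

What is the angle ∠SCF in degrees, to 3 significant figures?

98.8°

V is at the origin; VF is horizontal with |VF| = 33.6 and F on the +x side, so F = (33.6, 0.00). V and S share the same x with |VS| = 20.5 and S on the +y side, so S = (0.00, 20.5). The virtual corner opposite V is at (33.6, 20.5). Since A1 is tangent to FC there, LC ⟂ FC and since A1 is tangent to RS there, LR ⟂ RS, with radius 5.2, so the center L sits 5.2 in from both sides at L = (28.4, 15.3). That places the tangent points at C = (33.6, 15.3) on FC and R = (28.4, 20.5) on RS. Then cos ∠SCF = CS·CF / (|CS||CF|), giving 98.8°.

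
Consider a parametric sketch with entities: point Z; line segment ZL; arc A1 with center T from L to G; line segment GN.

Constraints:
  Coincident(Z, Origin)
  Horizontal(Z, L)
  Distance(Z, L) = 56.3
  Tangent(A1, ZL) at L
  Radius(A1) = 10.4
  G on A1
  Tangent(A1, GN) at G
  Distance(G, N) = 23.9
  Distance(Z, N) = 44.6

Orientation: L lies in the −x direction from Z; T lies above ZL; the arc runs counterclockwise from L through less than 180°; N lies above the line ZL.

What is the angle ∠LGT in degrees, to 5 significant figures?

59.103°

Checks: |TG| = 10.40 ✓; ∠(TG, GN) = 90.00° ✓; |GN| = 23.90 ✓; |ZN| = 44.60 ✓.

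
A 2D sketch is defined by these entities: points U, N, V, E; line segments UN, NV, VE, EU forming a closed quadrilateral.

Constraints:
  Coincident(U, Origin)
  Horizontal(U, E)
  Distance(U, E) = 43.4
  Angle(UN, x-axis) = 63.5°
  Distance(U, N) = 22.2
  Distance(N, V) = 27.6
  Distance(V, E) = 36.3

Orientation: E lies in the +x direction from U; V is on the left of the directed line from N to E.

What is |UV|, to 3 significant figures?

48.0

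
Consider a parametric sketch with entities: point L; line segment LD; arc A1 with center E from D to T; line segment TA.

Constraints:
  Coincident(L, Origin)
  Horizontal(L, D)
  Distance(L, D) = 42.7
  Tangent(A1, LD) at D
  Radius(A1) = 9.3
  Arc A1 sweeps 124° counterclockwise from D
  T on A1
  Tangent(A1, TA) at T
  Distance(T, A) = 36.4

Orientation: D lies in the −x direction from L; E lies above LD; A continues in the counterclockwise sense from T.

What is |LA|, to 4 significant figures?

71.13

L is at the origin; LD is horizontal with |LD| = 42.7 and D on the −x side, so D = (-42.70, 0.000). Tangency of A1 to LD means the radius ED is perpendicular to LD, so E = D + (0, 9.3) = (-42.70, 9.300). On A1, D sits at bearing -90° from E; a 124° counterclockwise sweep puts T at bearing 34°, so T = E + 9.3·(cos 34°, sin 34°) = (-34.99, 14.50). Tangency of A1 to TA means the radius ET is perpendicular to TA, so TA runs along (−sin 34°, cos 34°); with |TA| = 36.4, A = (-55.34, 44.68). Then |LA| = |A − L| = 71.13.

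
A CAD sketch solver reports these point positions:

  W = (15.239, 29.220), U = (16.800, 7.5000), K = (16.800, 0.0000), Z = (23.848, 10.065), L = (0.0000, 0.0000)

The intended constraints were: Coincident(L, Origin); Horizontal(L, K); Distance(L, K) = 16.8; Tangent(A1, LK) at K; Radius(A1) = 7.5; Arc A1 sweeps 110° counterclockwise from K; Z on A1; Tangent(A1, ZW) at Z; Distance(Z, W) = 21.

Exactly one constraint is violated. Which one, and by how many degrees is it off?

Tangent(A1, ZW) at Z — off by 4.20°.

L = (0.00, 0.00) ✓; L.y = 0.00, K.y = 0.00 ✓; |LK| = 16.80 ✓; ∠(UK, KL) = 90.00° ✓; |UK| = 7.500 ✓; bearing(U→Z) − bearing(U→K) = 110.0° ✓; |UZ| = 7.500 ✓; ∠(UZ, ZW) = 85.80° ✗; |ZW| = 21.00 ✓.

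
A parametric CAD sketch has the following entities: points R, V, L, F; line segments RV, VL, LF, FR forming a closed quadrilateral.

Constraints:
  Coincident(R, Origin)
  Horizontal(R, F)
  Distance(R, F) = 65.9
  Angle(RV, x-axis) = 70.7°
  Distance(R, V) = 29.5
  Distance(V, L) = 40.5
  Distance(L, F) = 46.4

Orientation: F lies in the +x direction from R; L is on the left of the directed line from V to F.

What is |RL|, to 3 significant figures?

63.8

R is at the origin; R and F share the same y with |RF| = 65.9 and F in +x, so F = (65.9, 0). RV runs at 70.7° with |RV| = 29.5, so V = (9.75, 27.8). L is determined by |VL| = 40.5 and |LF| = 46.4 together: it lies at the intersection of circle(V, 40.5) and circle(F, 46.4). With |VF| = 62.7, the foot of the radical line on VF is 27.2 from V and the perpendicular offset is √(40.5² − 27.2²) = 30.0. Taking the left-of-VF solution: L = (47.5, 42.6).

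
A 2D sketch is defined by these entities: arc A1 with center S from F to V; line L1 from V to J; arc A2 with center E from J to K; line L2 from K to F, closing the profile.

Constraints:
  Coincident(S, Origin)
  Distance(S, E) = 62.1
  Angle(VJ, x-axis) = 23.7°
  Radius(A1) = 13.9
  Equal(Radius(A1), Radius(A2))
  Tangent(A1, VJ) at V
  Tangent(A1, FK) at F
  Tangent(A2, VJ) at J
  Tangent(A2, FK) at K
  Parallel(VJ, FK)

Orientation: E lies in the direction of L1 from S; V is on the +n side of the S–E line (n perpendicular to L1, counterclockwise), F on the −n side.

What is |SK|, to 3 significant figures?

63.6

The slot axis is L1's direction at 23.7°, so u = (cos 23.7°, sin 23.7°) = (0.916, 0.402) and n = (−sin 23.7°, cos 23.7°) = (-0.402, 0.916). S is at the origin and E lies 62.1 along u from S, so E = 62.1·u = (56.9, 25.0). Tangency of A1 to both parallel lines with radius 13.9 puts V and F at S ± 13.9·n: V = (-5.59, 12.7), F = (5.59, -12.7). Equal radii place J and K the same way about E: J = E + 13.9·n = (51.3, 37.7), K = E − 13.9·n = (62.4, 12.2). Then |SK| = |K − S| = 63.6.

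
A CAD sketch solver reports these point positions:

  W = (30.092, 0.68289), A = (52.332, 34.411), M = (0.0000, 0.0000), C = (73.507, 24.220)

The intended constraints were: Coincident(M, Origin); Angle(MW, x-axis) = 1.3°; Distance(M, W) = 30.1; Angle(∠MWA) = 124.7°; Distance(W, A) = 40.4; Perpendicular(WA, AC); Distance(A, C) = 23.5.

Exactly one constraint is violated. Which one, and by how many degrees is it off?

Perpendicular(WA, AC) — off by 7.70°.

M = (0.00, 0.00) ✓; MW at 1.300° ✓; |MW| = 30.10 ✓; ∠MWA = 124.7° ✓; |WA| = 40.40 ✓; ∠(WA, AC) = 82.30° ✗; |AC| = 23.50 ✓.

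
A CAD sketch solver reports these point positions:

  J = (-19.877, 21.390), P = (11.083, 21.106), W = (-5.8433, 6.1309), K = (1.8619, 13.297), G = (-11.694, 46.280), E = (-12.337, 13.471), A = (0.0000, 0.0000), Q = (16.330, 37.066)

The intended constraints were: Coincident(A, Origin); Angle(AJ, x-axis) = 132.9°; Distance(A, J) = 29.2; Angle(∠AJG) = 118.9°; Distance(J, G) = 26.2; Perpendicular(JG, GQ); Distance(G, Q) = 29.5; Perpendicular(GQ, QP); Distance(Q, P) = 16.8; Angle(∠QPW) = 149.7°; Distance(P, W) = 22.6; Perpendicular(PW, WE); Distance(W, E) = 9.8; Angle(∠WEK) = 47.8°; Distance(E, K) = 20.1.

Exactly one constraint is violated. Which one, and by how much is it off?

Distance(E, K) = 20.1 — off by 5.90.

A = (0.00, 0.00) ✓; AJ at 132.9° ✓; |AJ| = 29.20 ✓; ∠AJG = 118.9° ✓; |JG| = 26.20 ✓; ∠(JG, GQ) = 90.00° ✓; |GQ| = 29.50 ✓; ∠(GQ, QP) = 90.00° ✓; |QP| = 16.80 ✓; ∠QPW = 149.7° ✓; |PW| = 22.60 ✓; ∠(PW, WE) = 90.00° ✓; |WE| = 9.800 ✓; ∠WEK = 47.80° ✓; |EK| = 14.20 ✗.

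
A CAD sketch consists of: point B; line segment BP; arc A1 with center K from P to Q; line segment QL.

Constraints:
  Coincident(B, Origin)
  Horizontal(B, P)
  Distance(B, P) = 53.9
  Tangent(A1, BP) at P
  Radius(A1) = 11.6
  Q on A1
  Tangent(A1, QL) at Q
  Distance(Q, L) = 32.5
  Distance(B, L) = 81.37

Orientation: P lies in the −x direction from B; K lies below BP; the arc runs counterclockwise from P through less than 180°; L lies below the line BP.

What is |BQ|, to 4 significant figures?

66.19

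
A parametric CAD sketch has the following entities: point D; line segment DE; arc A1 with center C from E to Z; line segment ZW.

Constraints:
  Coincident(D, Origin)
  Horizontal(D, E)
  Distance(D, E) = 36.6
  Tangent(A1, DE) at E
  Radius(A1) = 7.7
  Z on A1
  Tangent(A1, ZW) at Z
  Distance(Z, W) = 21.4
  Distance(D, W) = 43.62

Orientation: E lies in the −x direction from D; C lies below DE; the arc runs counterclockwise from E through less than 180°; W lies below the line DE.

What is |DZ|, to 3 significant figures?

44.7

Checks: |CZ| = 7.700 ✓; ∠(CZ, ZW) = 90.00° ✓; |ZW| = 21.40 ✓; |DW| = 43.62 ✓.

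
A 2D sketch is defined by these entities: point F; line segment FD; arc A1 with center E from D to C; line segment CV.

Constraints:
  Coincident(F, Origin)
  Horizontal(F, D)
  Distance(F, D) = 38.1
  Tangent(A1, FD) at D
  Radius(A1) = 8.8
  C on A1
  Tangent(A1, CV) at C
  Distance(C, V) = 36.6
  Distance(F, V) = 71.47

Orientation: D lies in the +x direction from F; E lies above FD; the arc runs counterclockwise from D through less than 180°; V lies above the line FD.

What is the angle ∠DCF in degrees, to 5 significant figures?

27.640°

Checks: F = (0.00, 0.00) ✓; |EC| = 8.800 ✓; ∠(EC, CV) = 90.00° ✓; |CV| = 36.60 ✓; |FV| = 71.47 ✓.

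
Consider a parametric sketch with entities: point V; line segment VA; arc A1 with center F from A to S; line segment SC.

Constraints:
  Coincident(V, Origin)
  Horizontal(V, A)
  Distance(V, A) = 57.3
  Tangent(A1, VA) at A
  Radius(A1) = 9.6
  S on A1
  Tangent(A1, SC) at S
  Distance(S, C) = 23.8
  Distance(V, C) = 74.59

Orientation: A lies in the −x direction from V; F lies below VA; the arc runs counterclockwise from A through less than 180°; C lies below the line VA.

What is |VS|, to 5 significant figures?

67.600

V is at the origin; V and A share the same y with |VA| = 57.3 and A on the −x side, so A = (-57.300, 0.0000). A1 meets VA tangentially, so FA is at right angles to VA, so F = A + (0, -9.6) = (-57.300, -9.6000). Since FS ⟂ SC (tangency), |FC| = √(9.6² + 23.8²) = 25.663 regardless of where S sits on A1. So C lies on both circle(V, 74.59) and circle(F, 25.663); the below-VA intersection is C = (-66.643, -33.502). S is the foot of the tangent from C: S = (-66.899, -9.7035).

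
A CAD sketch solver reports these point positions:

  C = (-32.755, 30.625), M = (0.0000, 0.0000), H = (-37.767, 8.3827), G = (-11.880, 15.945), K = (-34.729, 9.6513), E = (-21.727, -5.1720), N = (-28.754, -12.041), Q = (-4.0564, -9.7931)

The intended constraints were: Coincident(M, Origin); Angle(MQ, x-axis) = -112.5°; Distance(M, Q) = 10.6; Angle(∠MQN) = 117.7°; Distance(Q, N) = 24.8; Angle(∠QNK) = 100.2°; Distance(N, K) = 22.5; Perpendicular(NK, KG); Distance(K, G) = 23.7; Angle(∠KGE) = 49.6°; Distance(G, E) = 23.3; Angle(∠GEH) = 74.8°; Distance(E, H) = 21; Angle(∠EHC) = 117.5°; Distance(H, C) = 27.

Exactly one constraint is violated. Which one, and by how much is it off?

Distance(H, C) = 27 — off by 4.20.

M = (0.00, 0.00) ✓; MQ at -112.5° ✓; |MQ| = 10.60 ✓; ∠MQN = 117.7° ✓; |QN| = 24.80 ✓; ∠QNK = 100.2° ✓; |NK| = 22.50 ✓; ∠(NK, KG) = 90.00° ✓; |KG| = 23.70 ✓; ∠KGE = 49.60° ✓; |GE| = 23.30 ✓; ∠GEH = 74.80° ✓; |EH| = 21.00 ✓; ∠EHC = 117.5° ✓; |HC| = 22.80 ✗.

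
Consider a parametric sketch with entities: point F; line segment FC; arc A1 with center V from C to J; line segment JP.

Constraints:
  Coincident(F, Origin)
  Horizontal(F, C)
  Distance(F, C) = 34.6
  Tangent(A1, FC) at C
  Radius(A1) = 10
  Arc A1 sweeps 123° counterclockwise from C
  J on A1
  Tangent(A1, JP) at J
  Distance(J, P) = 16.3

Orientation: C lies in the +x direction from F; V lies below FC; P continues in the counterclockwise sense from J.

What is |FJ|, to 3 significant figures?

30.4

The tangent condition forces VC to be normal to FC, so V = C + (0, -10) = (34.6, -10.0). On A1, C sits at bearing 90° from V; a 123° counterclockwise sweep puts J at bearing 213°, so J = V + 10.0·(cos 213°, sin 213°) = (26.2, -15.4). Then |FJ| = |J − F| = 30.4.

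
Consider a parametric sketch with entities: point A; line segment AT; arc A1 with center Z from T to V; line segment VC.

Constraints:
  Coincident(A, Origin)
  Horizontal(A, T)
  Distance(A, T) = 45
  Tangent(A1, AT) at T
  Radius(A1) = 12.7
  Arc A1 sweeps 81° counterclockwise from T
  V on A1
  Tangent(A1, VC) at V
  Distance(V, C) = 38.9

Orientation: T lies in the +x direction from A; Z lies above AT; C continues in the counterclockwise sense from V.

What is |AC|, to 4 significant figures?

80.39

A is at the origin; AT is horizontal with |AT| = 45.0 and T on the +x side, so T = (45.00, 0.000). Tangency of A1 to AT means the radius ZT is perpendicular to AT, so Z = T + (0, 12.7) = (45.00, 12.70). On A1, T sits at bearing -90° from Z; an 81° counterclockwise sweep puts V at bearing -9°, so V = Z + 12.7·(cos -9°, sin -9°) = (57.54, 10.71). A1 meets VC tangentially, so ZV is at right angles to VC, so VC runs along (−sin -9°, cos -9°); with |VC| = 38.9, C = (63.63, 49.13). Then |AC| = |C − A| = 80.39.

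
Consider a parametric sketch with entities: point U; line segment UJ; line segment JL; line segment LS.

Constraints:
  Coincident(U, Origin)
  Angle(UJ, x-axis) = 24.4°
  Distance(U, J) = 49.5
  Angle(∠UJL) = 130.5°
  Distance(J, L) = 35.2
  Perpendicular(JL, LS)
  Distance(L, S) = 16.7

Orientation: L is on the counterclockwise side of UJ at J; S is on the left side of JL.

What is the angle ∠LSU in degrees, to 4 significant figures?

107.3°

∠UJL = 130.5°, so JL runs at 24.4° + (180° − 130.5°) = 73.90° from the x-axis; with |JL| = 35.2, L = J + 35.2·(cos 73.90°, sin 73.90°) = (54.84, 54.27). The perpendicularity gives LS at right angles to JL; with |LS| = 16.7 on the left of JL, S = L + 16.7·(-0.9608, 0.2773) = (38.80, 58.90). Then cos ∠LSU = SL·SU / (|SL||SU|), giving 107.3°.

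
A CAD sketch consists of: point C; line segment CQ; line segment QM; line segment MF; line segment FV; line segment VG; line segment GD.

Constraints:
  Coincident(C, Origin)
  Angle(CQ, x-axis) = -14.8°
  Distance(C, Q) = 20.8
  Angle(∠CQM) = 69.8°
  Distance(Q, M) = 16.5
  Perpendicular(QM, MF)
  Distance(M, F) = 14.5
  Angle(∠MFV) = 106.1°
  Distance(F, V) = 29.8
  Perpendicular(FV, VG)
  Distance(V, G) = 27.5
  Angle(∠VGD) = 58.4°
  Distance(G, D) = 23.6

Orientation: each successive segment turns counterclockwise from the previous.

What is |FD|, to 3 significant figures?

18.0

C is at the origin; CQ runs at -14.8° with length 20.8, so Q = (20.1, -5.31). ∠CQM = 69.8° gives QM at 95.4° from the x-axis; with |QM| = 16.5, M = (18.6, 11.1). QM is perpendicular to MF, so MF runs at -175°; with |MF| = 14.5, F = (4.12, 9.75). ∠MFV = 106.1° gives FV at -101° from the x-axis; with |FV| = 29.8, V = (-1.41, -19.5). The perpendicularity gives VG at right angles to FV, so VG runs at -10.7°; with |VG| = 27.5, G = (25.6, -24.6). ∠VGD = 58.4° gives GD at 111° from the x-axis; with |GD| = 23.6, D = (17.2, -2.59). Then |FD| = |D − F| = 18.0.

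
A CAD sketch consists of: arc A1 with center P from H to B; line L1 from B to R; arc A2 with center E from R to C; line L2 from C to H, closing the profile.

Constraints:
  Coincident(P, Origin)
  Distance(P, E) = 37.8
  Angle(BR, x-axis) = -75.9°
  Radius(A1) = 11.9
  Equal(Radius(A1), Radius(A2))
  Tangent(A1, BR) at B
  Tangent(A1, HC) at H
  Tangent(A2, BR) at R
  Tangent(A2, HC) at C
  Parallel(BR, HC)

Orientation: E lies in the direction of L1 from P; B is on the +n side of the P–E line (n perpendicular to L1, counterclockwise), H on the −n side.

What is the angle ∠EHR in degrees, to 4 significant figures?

14.72°

The slot axis is L1's direction at -75.9°, so u = (cos -75.9°, sin -75.9°) = (0.2436, -0.9699) and n = (−sin -75.9°, cos -75.9°) = (0.9699, 0.2436). P is at the origin and E lies 37.8 along u from P, so E = 37.8·u = (9.209, -36.66). Tangency of A1 to both parallel lines with radius 11.9 puts B and H at P ± 11.9·n: B = (11.54, 2.899), H = (-11.54, -2.899). Equal radii place R and C the same way about E: R = E + 11.9·n = (20.75, -33.76), C = E − 11.9·n = (-2.333, -39.56). Then cos ∠EHR = HE·HR / (|HE||HR|), giving 14.72°.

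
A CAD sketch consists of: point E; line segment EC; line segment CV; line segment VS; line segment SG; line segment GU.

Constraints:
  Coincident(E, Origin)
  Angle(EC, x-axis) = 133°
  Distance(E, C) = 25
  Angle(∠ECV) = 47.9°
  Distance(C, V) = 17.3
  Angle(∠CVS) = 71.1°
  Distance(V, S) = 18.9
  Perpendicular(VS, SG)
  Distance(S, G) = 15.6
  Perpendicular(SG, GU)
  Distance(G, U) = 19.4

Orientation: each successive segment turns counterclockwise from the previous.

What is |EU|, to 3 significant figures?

27.9

VS ⟂ SG, so SG runs at 104°; with |SG| = 15.6, G = (-3.96, 20.8). SG ⟂ GU, so GU runs at -166°; with |GU| = 19.4, U = (-22.8, 16.1). Then |EU| = |U − E| = 27.9.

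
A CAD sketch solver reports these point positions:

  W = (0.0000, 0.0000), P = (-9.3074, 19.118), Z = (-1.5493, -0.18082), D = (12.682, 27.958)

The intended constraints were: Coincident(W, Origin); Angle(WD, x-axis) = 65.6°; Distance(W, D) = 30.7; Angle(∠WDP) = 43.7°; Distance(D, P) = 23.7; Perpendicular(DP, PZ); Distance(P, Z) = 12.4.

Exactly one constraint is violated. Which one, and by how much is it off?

Distance(P, Z) = 12.4 — off by 8.40.

W = (0.00, 0.00) ✓; WD at 65.60° ✓; |WD| = 30.70 ✓; ∠WDP = 43.70° ✓; |DP| = 23.70 ✓; ∠(DP, PZ) = 90.00° ✓; |PZ| = 20.80 ✗.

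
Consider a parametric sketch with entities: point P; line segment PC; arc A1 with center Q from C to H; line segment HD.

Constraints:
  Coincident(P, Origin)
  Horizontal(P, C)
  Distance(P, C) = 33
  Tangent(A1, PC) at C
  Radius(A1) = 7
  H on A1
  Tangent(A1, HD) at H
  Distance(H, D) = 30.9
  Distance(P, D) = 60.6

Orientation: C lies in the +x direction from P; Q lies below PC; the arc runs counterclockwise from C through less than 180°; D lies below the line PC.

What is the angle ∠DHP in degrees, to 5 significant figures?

159.71°

Checks: P.y = 0.00, C.y = 0.00 ✓; |PC| = 33.00 ✓; |QH| = 7.000 ✓; ∠(QH, HD) = 90.00° ✓; |HD| = 30.90 ✓; |PD| = 60.60 ✓.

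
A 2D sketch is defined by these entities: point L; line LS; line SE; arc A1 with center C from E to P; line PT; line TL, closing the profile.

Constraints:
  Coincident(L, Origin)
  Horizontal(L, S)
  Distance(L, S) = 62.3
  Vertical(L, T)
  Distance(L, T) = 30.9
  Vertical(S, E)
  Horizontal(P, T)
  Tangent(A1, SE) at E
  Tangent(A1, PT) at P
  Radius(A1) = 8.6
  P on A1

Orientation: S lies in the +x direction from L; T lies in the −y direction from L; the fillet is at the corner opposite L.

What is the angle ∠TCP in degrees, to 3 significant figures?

80.9°

The virtual corner opposite L is at (62.3, -30.9). The tangent condition forces CE to be normal to SE and A1 meets PT tangentially, so CP is at right angles to PT, with radius 8.6, so the center C sits 8.6 in from both sides at C = (53.7, -22.3). That places the tangent points at E = (62.3, -22.3) on SE and P = (53.7, -30.9) on PT. Then cos ∠TCP = CT·CP / (|CT||CP|), giving 80.9°.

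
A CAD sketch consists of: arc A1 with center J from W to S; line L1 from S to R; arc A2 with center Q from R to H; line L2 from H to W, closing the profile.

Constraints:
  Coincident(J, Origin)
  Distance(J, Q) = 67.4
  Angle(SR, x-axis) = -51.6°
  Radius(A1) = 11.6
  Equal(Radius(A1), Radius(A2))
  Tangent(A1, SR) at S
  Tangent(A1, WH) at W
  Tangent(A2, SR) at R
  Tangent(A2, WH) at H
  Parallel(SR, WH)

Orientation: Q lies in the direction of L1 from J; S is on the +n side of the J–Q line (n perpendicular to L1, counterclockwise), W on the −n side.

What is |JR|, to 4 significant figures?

68.39

Tangency of A1 to both parallel lines with radius 11.6 puts S and W at J ± 11.6·n: S = (9.091, 7.205), W = (-9.091, -7.205). Equal radii place R and H the same way about Q: R = Q + 11.6·n = (50.96, -45.62), H = Q − 11.6·n = (32.77, -60.03). Then |JR| = |R − J| = 68.39.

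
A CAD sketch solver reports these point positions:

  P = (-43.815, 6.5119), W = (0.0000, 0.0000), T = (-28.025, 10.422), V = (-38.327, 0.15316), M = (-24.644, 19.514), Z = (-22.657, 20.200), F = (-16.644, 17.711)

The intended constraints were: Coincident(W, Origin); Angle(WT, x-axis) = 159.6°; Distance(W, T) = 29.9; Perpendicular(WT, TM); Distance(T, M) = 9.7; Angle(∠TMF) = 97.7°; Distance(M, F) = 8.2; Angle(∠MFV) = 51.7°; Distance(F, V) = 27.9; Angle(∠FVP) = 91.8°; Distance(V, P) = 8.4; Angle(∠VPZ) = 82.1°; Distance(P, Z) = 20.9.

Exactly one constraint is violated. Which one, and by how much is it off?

Distance(P, Z) = 20.9 — off by 4.30.

W = (0.00, 0.00) ✓; WT at 159.6° ✓; |WT| = 29.90 ✓; ∠(WT, TM) = 90.00° ✓; |TM| = 9.700 ✓; ∠TMF = 97.70° ✓; |MF| = 8.201 ✓; ∠MFV = 51.70° ✓; |FV| = 27.90 ✓; ∠FVP = 91.80° ✓; |VP| = 8.400 ✓; ∠VPZ = 82.10° ✓; |PZ| = 25.20 ✗.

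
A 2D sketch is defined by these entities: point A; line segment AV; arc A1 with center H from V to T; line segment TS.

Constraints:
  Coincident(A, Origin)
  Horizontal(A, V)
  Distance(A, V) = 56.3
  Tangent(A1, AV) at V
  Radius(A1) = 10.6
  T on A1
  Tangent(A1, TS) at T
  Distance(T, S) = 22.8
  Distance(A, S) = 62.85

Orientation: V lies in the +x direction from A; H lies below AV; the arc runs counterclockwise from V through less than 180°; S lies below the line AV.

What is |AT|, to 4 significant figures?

47.95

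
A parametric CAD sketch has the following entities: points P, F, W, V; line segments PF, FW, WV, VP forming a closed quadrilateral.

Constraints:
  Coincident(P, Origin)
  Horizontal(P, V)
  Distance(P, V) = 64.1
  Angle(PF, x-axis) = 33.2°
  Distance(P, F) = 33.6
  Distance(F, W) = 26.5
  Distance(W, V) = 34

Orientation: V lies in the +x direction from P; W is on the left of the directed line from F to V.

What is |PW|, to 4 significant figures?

60.07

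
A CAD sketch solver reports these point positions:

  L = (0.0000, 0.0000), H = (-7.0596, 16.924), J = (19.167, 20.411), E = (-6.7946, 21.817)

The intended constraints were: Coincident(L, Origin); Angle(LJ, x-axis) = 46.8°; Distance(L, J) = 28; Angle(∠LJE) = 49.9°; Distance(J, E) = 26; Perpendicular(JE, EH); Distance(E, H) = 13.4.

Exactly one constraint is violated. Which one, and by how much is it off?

Distance(E, H) = 13.4 — off by 8.50.

L = (0.00, 0.00) ✓; LJ at 46.80° ✓; |LJ| = 28.00 ✓; ∠LJE = 49.90° ✓; |JE| = 26.00 ✓; ∠(JE, EH) = 90.00° ✓; |EH| = 4.900 ✗.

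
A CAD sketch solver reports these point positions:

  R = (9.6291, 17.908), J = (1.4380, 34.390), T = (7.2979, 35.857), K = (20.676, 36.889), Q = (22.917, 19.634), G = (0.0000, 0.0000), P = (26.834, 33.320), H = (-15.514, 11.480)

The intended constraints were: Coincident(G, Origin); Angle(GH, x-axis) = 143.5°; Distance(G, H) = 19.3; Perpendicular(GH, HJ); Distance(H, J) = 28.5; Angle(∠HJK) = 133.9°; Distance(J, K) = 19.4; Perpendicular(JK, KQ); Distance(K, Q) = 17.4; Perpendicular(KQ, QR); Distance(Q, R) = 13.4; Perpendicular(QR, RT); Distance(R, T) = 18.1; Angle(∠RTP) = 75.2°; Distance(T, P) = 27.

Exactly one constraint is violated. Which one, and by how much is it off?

Distance(T, P) = 27 — off by 7.30.

G = (0.00, 0.00) ✓; GH at 143.5° ✓; |GH| = 19.30 ✓; ∠(GH, HJ) = 90.00° ✓; |HJ| = 28.50 ✓; ∠HJK = 133.9° ✓; |JK| = 19.40 ✓; ∠(JK, KQ) = 90.00° ✓; |KQ| = 17.40 ✓; ∠(KQ, QR) = 90.00° ✓; |QR| = 13.40 ✓; ∠(QR, RT) = 90.00° ✓; |RT| = 18.10 ✓; ∠RTP = 75.20° ✓; |TP| = 19.70 ✗.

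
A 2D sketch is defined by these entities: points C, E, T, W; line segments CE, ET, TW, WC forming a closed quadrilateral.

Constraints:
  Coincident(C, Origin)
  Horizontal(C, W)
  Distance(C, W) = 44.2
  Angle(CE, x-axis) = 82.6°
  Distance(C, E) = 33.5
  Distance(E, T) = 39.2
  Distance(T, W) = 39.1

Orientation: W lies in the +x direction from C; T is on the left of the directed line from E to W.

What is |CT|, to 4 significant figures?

58.16

Checks: |ET| = 39.20 ✓; |TW| = 39.10 ✓.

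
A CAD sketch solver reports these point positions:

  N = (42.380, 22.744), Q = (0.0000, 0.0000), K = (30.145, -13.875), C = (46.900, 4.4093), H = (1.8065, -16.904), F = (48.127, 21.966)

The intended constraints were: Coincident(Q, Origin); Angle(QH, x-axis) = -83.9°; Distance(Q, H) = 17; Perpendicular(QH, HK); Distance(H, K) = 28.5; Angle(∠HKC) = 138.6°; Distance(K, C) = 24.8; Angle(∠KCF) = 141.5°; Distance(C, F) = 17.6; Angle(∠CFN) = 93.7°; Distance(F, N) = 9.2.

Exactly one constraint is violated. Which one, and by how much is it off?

Distance(F, N) = 9.2 — off by 3.40.

Q = (0.00, 0.00) ✓; QH at -83.90° ✓; |QH| = 17.00 ✓; ∠(QH, HK) = 90.00° ✓; |HK| = 28.50 ✓; ∠HKC = 138.6° ✓; |KC| = 24.80 ✓; ∠KCF = 141.5° ✓; |CF| = 17.60 ✓; ∠CFN = 93.71° ✓; |FN| = 5.799 ✗.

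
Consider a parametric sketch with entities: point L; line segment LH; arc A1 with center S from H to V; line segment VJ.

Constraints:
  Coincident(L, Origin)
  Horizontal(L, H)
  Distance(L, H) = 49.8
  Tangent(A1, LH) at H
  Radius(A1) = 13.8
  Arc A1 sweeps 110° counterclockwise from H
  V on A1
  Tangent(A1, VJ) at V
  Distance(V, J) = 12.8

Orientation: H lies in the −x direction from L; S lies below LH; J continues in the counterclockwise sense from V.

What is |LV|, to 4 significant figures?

65.44

A1 meets LH tangentially, so SH is at right angles to LH, so S = H + (0, -13.8) = (-49.80, -13.80). On A1, H sits at bearing 90° from S; a 110° counterclockwise sweep puts V at bearing 200°, so V = S + 13.8·(cos 200°, sin 200°) = (-62.77, -18.52). Then |LV| = |V − L| = 65.44.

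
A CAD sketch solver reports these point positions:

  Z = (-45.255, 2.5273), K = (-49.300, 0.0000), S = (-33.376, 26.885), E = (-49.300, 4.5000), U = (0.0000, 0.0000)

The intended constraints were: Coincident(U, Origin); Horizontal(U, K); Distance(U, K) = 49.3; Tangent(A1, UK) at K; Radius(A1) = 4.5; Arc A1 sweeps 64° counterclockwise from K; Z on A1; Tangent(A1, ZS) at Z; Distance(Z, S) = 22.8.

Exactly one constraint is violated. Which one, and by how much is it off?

Distance(Z, S) = 22.8 — off by 4.30.

U = (0.00, 0.00) ✓; U.y = 0.00, K.y = 0.00 ✓; |UK| = 49.30 ✓; ∠(EK, KU) = 90.00° ✓; |EK| = 4.500 ✓; bearing(E→Z) − bearing(E→K) = 64.00° ✓; |EZ| = 4.500 ✓; ∠(EZ, ZS) = 90.00° ✓; |ZS| = 27.10 ✗.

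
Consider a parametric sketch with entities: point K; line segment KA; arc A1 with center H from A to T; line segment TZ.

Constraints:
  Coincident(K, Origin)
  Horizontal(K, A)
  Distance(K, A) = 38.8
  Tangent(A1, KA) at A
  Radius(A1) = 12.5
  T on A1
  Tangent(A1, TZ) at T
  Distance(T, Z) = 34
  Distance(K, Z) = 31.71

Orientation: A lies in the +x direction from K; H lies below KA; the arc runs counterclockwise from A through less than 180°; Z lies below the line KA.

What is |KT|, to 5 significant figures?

29.504

K is at the origin; K and A share the same y with |KA| = 38.8 and A on the +x side, so A = (38.800, 0.0000). Since A1 is tangent to KA there, HA ⟂ KA, so H = A + (0, -12.5) = (38.800, -12.500). Since HT ⟂ TZ (tangency), |HZ| = √(12.5² + 34.0²) = 36.225 regardless of where T sits on A1. So Z lies on both circle(K, 31.71) and circle(H, 36.225); the below-KA intersection is Z = (7.5379, -30.801). T is the foot of the tangent from Z: T = (29.150, -4.5542).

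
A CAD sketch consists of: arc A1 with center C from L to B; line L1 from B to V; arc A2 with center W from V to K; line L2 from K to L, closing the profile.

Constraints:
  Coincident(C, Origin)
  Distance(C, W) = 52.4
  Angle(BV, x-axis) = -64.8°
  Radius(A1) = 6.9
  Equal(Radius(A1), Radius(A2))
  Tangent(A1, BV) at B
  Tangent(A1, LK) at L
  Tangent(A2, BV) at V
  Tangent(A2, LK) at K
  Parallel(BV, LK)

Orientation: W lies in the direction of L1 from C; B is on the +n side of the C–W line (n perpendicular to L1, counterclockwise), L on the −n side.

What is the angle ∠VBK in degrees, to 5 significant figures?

14.754°

The slot axis is L1's direction at -64.8°, so u = (cos -64.8°, sin -64.8°) = (0.42578, -0.90483) and n = (−sin -64.8°, cos -64.8°) = (0.90483, 0.42578). C is at the origin and W lies 52.4 along u from C, so W = 52.4·u = (22.311, -47.413). Tangency of A1 to both parallel lines with radius 6.9 puts B and L at C ± 6.9·n: B = (6.2433, 2.9379), L = (-6.2433, -2.9379). Equal radii place V and K the same way about W: V = W + 6.9·n = (28.554, -44.475), K = W − 6.9·n = (16.068, -50.351). Then cos ∠VBK = BV·BK / (|BV||BK|), giving 14.754°.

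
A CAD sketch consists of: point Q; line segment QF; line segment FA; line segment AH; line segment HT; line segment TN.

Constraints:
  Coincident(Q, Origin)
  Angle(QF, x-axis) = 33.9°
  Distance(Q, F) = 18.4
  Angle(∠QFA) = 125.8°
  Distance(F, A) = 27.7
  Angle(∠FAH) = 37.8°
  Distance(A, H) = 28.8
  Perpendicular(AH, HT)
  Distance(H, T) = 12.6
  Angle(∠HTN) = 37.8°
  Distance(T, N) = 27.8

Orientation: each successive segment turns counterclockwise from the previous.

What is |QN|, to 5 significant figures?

34.912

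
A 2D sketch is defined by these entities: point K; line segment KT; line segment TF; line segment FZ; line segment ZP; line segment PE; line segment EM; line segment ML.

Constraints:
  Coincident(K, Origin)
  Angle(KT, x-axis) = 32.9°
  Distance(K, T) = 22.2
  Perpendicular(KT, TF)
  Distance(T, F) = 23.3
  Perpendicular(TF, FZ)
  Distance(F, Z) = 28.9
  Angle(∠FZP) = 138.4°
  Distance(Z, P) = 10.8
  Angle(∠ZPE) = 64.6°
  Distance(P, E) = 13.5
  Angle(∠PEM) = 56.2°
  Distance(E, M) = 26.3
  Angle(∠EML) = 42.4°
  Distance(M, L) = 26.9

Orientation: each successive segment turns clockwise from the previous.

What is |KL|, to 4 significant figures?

25.43

∠PEM = 56.2° gives EM at -67.90° from the x-axis; with |EM| = 26.3, M = (13.82, -34.76). ∠EML = 42.4° gives ML at 154.5° from the x-axis; with |ML| = 26.9, L = (-10.46, -23.18). Then |KL| = |L − K| = 25.43.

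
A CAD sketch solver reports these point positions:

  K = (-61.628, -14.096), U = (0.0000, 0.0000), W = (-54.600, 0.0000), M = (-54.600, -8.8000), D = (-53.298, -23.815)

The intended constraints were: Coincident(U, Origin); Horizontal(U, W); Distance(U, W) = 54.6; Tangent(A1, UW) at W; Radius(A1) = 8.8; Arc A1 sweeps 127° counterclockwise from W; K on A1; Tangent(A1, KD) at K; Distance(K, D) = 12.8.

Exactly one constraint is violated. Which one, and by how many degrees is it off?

Tangent(A1, KD) at K — off by 3.60°.

U = (0.00, 0.00) ✓; U.y = 0.00, W.y = 0.00 ✓; |UW| = 54.60 ✓; ∠(MW, WU) = 90.00° ✓; |MW| = 8.800 ✓; bearing(M→K) − bearing(M→W) = 127.0° ✓; |MK| = 8.800 ✓; ∠(MK, KD) = 86.40° ✗; |KD| = 12.80 ✓.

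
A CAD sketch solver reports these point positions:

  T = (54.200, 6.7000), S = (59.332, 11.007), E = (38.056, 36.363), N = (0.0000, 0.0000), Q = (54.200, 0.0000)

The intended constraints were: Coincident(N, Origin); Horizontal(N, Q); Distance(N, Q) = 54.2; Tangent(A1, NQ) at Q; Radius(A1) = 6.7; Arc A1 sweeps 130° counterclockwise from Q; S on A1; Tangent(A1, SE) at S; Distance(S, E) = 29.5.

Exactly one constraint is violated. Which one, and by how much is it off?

Distance(S, E) = 29.5 — off by 3.60.

N = (0.00, 0.00) ✓; N.y = 0.00, Q.y = 0.00 ✓; |NQ| = 54.20 ✓; ∠(TQ, QN) = 90.00° ✓; |TQ| = 6.700 ✓; bearing(T→S) − bearing(T→Q) = 130.0° ✓; |TS| = 6.700 ✓; ∠(TS, SE) = 90.01° ✓; |SE| = 33.10 ✗.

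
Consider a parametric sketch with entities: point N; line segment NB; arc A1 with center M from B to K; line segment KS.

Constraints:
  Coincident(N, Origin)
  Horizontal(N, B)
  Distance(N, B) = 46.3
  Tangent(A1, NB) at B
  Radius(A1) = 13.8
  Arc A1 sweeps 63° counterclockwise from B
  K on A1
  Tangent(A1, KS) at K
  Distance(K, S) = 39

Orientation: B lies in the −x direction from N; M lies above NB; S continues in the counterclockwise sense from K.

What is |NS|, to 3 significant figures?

45.3

N is at the origin; NB is horizontal with |NB| = 46.3 and B on the −x side, so B = (-46.3, 0.00). A1 meets NB tangentially, so MB is at right angles to NB, so M = B + (0, 13.8) = (-46.3, 13.8). On A1, B sits at bearing -90° from M; a 63° counterclockwise sweep puts K at bearing -27°, so K = M + 13.8·(cos -27°, sin -27°) = (-34.0, 7.53). Tangency of A1 to KS means the radius MK is perpendicular to KS, so KS runs along (−sin -27°, cos -27°); with |KS| = 39.0, S = (-16.3, 42.3). Then |NS| = |S − N| = 45.3.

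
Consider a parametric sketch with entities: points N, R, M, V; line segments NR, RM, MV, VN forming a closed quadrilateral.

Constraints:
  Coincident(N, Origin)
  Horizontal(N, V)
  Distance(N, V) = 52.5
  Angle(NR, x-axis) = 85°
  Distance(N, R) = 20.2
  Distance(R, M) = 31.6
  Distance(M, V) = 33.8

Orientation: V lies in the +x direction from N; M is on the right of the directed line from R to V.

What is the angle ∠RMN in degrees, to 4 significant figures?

38.56°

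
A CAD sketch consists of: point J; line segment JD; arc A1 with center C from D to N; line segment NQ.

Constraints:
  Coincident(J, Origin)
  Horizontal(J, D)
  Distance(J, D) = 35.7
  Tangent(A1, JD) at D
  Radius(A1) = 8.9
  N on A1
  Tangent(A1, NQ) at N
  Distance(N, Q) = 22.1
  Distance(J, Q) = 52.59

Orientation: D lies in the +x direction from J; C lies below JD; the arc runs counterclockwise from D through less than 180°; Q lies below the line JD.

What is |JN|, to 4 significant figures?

31.91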